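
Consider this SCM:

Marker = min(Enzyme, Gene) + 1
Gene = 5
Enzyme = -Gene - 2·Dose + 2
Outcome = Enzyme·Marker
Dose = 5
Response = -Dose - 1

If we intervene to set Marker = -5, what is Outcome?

65

Under do(Marker=-5), the mechanism Marker = min(Enzyme, Gene) + 1 is discarded; Marker is fixed at -5.
Enzyme = -Gene - 2·Dose + 2  [with Gene=5, Dose=5]  = -13
Outcome = Enzyme·Marker  [with Enzyme=-13, Marker=-5]  = 65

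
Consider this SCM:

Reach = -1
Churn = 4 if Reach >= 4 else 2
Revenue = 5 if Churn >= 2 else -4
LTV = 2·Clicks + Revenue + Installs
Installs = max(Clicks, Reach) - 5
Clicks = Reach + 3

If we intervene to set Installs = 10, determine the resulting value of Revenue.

do(Installs=10) replaces the equation Installs = max(Clicks, Reach) - 5 with the constant Installs = 10.
Revenue is not downstream of the intervention, so its value is determined by the original equations.
Churn = 4 if Reach >= 4 else 2  [with Reach=-1]  = 2
Revenue = 5 if Churn >= 2 else -4  [with Churn=2]  = 5

5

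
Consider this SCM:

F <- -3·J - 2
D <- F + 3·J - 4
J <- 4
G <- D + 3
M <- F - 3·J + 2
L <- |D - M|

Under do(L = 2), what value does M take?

do(L=2) replaces the equation L <- |D - M| with the constant L = 2.
M is not downstream of the intervention, so its value is determined by the original equations.
F = -3·J - 2  [with J=4]  = -14
M = F - 3·J + 2  [with F=-14, J=4]  = -24

-24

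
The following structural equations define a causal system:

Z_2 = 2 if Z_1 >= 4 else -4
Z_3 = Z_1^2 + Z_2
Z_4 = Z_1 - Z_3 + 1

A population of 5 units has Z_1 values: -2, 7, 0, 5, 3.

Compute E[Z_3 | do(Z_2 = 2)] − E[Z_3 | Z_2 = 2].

The intervention sets Z_2=2 in all 5 units regardless of Z_1. Recomputing Z_3 per unit gives 6, 51, 2, 27, 11; average 19.4.
Observing Z_2=2 restricts to units where Z_2's equation naturally yields 2: Z_1 ∈ {7, 5}. In that subpopulation Z_3 = 51, 27, mean 39.
Difference = 19.4 − 39 = -19.6.

-19.6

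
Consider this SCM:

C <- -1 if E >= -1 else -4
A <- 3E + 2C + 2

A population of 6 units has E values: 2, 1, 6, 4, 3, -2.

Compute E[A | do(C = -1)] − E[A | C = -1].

The intervention sets C=-1 in all 6 units regardless of E. Recomputing A per unit gives 6, 3, 18, 12, 9, -6; average 7.
E[A|C=-1] averages over only the 5 units with C=-1 (E = 2, 1, 6, 4, 3): A = 6, 3, 18, 12, 9, mean 9.6.
Difference = 7 − 9.6 = -2.6.

-2.6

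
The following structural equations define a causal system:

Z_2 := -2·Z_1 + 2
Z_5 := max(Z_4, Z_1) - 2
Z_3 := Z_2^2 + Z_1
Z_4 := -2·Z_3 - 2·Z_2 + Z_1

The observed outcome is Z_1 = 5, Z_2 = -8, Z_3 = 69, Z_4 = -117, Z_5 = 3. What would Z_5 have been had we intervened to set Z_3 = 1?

17

do(Z_3=1) replaces the equation Z_3 := Z_2^2 + Z_1 with the constant Z_3 = 1.
Z_2 = -2·Z_1 + 2  [with Z_1=5]  = -8
Z_4 = -2·Z_3 - 2·Z_2 + Z_1  [with Z_3=1, Z_2=-8, Z_1=5]  = 19
Z_5 = max(Z_4, Z_1) - 2  [with Z_4=19, Z_1=5]  = 17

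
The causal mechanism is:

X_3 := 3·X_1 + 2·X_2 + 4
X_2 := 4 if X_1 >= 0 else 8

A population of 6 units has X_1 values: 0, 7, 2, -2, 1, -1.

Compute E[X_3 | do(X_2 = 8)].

23.5

Under do(X_2=8), X_2's equation is replaced by X_2=8 for every unit. Per-unit X_3: 20, 41, 26, 14, 23, 17. Mean = 23.5.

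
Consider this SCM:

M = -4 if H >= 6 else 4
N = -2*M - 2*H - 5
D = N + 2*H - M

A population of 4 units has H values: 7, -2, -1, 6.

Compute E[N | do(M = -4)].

-2

Every unit gets M=-4 under the intervention. N values become -11, 7, 5, -9; E[N|do(M=-4)] = -2.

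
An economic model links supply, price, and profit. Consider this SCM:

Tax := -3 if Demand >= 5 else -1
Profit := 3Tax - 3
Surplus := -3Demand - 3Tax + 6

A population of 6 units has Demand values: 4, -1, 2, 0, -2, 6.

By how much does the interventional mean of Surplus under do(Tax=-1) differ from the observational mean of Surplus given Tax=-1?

-2.7

Every unit gets Tax=-1 under the intervention. Surplus values become -3, 12, 3, 9, 15, -9; E[Surplus|do(Tax=-1)] = 4.5.
E[Surplus|Tax=-1] averages over only the 5 units with Tax=-1 (Demand = 4, -1, 2, 0, -2): Surplus = -3, 12, 3, 9, 15, mean 7.2.
Difference = 4.5 − 7.2 = -2.7.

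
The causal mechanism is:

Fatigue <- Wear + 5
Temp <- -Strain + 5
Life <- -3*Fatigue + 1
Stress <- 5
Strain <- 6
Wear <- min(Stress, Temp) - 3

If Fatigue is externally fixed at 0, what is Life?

1

The intervention breaks the incoming arrows to Fatigue: Fatigue <- Wear + 5 no longer applies, and Fatigue = 0.
Life = -3*Fatigue + 1  [with Fatigue=0]  = 1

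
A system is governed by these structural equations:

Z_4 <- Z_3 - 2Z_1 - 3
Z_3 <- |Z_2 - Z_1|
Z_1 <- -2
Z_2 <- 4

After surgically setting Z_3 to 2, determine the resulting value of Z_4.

3

The intervention breaks the incoming arrows to Z_3: Z_3 <- |Z_2 - Z_1| no longer applies, and Z_3 = 2.
Z_4 = Z_3 - 2Z_1 - 3  [with Z_3=2, Z_1=-2]  = 3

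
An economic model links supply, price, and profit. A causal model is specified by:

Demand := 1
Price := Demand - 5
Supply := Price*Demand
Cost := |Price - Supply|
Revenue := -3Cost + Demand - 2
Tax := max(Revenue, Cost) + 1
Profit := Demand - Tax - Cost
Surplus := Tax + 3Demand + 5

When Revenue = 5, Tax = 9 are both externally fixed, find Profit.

Under do(Revenue = 5, Tax = 9), each intervened variable's structural equation is replaced by its fixed value.
Price = Demand - 5  [with Demand=1]  = -4
Supply = Price*Demand  [with Price=-4, Demand=1]  = -4
Cost = |Price - Supply|  [with Price=-4, Supply=-4]  = 0
Profit = Demand - Tax - Cost  [with Demand=1, Tax=9, Cost=0]  = -8

-8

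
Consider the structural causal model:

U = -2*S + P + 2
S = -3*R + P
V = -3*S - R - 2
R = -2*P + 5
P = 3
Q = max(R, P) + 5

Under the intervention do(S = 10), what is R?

-1

Under do(S=10), the mechanism S = -3*R + P is discarded; S is fixed at 10.
Since R is not a descendant of the intervened variable, it is unaffected.
R = -2*P + 5  [with P=3]  = -1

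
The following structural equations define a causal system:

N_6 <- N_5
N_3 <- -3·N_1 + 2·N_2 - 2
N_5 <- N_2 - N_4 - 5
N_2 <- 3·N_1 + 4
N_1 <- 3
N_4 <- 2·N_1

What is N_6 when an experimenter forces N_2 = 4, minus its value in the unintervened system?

Under do(N_2=4), the mechanism N_2 <- 3·N_1 + 4 is discarded; N_2 is fixed at 4.
N_4 = 2·N_1  [with N_1=3]  = 6
N_5 = N_2 - N_4 - 5  [with N_2=4, N_4=6]  = -7
N_6 = N_5  [with N_5=-7]  = -7
Without intervention: N_2 = 3·N_1 + 4  [with N_1=3]  = 13; N_4 = 2·N_1  [with N_1=3]  = 6; N_5 = N_2 - N_4 - 5  [with N_2=13, N_4=6]  = 2; N_6 = N_5  [with N_5=2]  = 2.
Change = -7 − 2 = -9.

-9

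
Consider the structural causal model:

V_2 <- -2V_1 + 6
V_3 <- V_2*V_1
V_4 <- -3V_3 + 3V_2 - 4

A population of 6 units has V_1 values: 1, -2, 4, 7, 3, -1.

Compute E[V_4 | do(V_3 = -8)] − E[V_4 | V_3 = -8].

-3

Under do(V_3=-8), V_3's equation is replaced by V_3=-8 for every unit. Per-unit V_4: 32, 50, 14, -4, 20, 44. Mean = 26.
E[V_4|V_3=-8] averages over only the 2 units with V_3=-8 (V_1 = 4, -1): V_4 = 14, 44, mean 29.
Difference = 26 − 29 = -3.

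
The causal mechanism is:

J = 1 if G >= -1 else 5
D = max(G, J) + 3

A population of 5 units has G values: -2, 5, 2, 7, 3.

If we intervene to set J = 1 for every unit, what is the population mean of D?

6.6

The intervention sets J=1 in all 5 units regardless of G. Recomputing D per unit gives 4, 8, 5, 10, 6; average 6.6.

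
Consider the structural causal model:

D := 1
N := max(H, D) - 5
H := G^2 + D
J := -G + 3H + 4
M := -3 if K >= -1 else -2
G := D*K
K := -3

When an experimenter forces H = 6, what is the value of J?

25

The intervention breaks the incoming arrows to H: H := G^2 + D no longer applies, and H = 6.
G = D*K  [with D=1, K=-3]  = -3
J = -G + 3H + 4  [with G=-3, H=6]  = 25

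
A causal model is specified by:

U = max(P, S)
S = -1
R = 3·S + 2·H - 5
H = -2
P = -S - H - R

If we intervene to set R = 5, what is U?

do(R=5) replaces the equation R = 3·S + 2·H - 5 with the constant R = 5.
P = -S - H - R  [with S=-1, H=-2, R=5]  = -2
U = max(P, S)  [with P=-2, S=-1]  = -1

-1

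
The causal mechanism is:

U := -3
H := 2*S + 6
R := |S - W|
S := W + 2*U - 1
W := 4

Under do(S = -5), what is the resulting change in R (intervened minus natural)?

2

The intervention breaks the incoming arrows to S: S := W + 2*U - 1 no longer applies, and S = -5.
R = |S - W|  [with S=-5, W=4]  = 9
Without intervention: S = W + 2*U - 1  [with W=4, U=-3]  = -3; R = |S - W|  [with S=-3, W=4]  = 7.
Change = 9 − 7 = 2.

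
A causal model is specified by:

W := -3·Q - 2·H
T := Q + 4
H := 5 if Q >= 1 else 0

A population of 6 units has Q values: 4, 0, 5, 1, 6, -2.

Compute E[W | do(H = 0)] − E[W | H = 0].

-10

do(H=0) breaks H's dependence on Q. With H=0 fixed, W across the units is -12, 0, -15, -3, -18, 6, mean -7.
E[W|H=0] averages over only the 2 units with H=0 (Q = 0, -2): W = 0, 6, mean 3.
Difference = -7 − 3 = -10.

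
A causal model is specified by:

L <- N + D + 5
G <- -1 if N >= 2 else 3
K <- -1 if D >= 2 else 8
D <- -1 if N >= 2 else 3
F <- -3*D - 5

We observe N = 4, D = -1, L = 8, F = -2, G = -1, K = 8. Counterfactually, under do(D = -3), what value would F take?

4

Under do(D=-3), the mechanism D <- -1 if N >= 2 else 3 is discarded; D is fixed at -3.
F = -3*D - 5  [with D=-3]  = 4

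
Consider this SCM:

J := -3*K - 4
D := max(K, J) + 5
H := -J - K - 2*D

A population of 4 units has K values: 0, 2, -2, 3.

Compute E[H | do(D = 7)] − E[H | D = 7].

1.5

do(D=7) breaks D's dependence on K. With D=7 fixed, H across the units is -10, -6, -14, -4, mean -8.5.
Observing D=7 restricts to units where D's equation naturally yields 7: K ∈ {2, -2}. In that subpopulation H = -6, -14, mean -10.
Difference = -8.5 − (-10) = 1.5.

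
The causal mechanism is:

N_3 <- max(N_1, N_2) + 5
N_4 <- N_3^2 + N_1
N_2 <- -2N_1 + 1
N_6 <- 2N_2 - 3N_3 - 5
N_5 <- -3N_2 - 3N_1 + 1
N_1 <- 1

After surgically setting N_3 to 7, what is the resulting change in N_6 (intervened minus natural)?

The intervention breaks the incoming arrows to N_3: N_3 <- max(N_1, N_2) + 5 no longer applies, and N_3 = 7.
N_2 = -2N_1 + 1  [with N_1=1]  = -1
N_6 = 2N_2 - 3N_3 - 5  [with N_2=-1, N_3=7]  = -28
Without intervention: N_2 = -2N_1 + 1  [with N_1=1]  = -1; N_3 = max(N_1, N_2) + 5  [with N_1=1, N_2=-1]  = 6; N_6 = 2N_2 - 3N_3 - 5  [with N_2=-1, N_3=6]  = -25.
Change = -28 − (-25) = -3.

-3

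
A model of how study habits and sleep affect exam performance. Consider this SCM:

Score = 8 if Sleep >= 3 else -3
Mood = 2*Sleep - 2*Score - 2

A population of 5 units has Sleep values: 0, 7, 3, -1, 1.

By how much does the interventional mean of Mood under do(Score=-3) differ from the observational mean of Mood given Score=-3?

4

Under do(Score=-3), Score's equation is replaced by Score=-3 for every unit. Per-unit Mood: 4, 18, 10, 2, 6. Mean = 8.
Observing Score=-3 restricts to units where Score's equation naturally yields -3: Sleep ∈ {0, -1, 1}. In that subpopulation Mood = 4, 2, 6, mean 4.
Difference = 8 − 4 = 4.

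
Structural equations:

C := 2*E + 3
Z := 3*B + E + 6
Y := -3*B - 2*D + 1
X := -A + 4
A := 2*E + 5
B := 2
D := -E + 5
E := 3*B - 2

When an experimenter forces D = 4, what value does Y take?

Under do(D=4), the mechanism D := -E + 5 is discarded; D is fixed at 4.
Y = -3*B - 2*D + 1  [with B=2, D=4]  = -13

-13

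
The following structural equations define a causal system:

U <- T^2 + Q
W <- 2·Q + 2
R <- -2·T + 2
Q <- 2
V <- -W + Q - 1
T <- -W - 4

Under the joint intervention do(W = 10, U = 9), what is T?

-14

The joint intervention fixes W = 10, U = 9, removing each variable's own equation.
T = -W - 4  [with W=10]  = -14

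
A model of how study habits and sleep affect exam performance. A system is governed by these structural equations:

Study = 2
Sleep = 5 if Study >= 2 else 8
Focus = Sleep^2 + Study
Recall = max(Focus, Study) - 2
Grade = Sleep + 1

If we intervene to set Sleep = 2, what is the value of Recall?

4

Under do(Sleep=2), the mechanism Sleep = 5 if Study >= 2 else 8 is discarded; Sleep is fixed at 2.
Focus = Sleep^2 + Study  [with Sleep=2, Study=2]  = 6
Recall = max(Focus, Study) - 2  [with Focus=6, Study=2]  = 4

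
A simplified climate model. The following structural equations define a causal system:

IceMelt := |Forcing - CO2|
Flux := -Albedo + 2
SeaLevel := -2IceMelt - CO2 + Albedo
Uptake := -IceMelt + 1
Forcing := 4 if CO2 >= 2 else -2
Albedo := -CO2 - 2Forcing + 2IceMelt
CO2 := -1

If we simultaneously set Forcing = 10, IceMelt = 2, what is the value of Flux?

Under do(Forcing = 10, IceMelt = 2), each intervened variable's structural equation is replaced by its fixed value.
Albedo = -CO2 - 2Forcing + 2IceMelt  [with CO2=-1, Forcing=10, IceMelt=2]  = -15
Flux = -Albedo + 2  [with Albedo=-15]  = 17

17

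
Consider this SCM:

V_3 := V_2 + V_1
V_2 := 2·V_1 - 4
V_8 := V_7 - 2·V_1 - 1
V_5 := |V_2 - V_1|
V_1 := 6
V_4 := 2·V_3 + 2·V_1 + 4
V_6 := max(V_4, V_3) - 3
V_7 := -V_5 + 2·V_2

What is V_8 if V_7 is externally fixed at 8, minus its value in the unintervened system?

do(V_7=8) replaces the equation V_7 := -V_5 + 2·V_2 with the constant V_7 = 8.
V_8 = V_7 - 2·V_1 - 1  [with V_7=8, V_1=6]  = -5
Without intervention: V_2 = 2·V_1 - 4  [with V_1=6]  = 8; V_5 = |V_2 - V_1|  [with V_2=8, V_1=6]  = 2; V_7 = -V_5 + 2·V_2  [with V_5=2, V_2=8]  = 14; V_8 = V_7 - 2·V_1 - 1  [with V_7=14, V_1=6]  = 1.
Change = -5 − 1 = -6.

-6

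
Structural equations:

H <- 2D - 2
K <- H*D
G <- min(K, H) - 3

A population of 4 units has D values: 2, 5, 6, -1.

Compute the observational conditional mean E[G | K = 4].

-4

Observing K=4 restricts to units where K's equation naturally yields 4: D ∈ {2, -1}. In that subpopulation G = -1, -7, mean -4.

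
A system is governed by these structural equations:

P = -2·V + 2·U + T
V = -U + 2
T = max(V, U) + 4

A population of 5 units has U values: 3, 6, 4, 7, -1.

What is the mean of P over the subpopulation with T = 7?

Observing T=7 restricts to units where T's equation naturally yields 7: U ∈ {3, -1}. In that subpopulation P = 15, -1, mean 7.

7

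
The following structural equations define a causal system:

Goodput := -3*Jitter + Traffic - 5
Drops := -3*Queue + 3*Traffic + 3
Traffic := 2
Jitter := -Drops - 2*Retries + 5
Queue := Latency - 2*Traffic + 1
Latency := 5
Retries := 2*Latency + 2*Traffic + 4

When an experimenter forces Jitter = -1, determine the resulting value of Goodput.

0

Intervening sets Jitter = -1 and removes its equation (Jitter := -Drops - 2*Retries + 5).
Goodput = -3*Jitter + Traffic - 5  [with Jitter=-1, Traffic=2]  = 0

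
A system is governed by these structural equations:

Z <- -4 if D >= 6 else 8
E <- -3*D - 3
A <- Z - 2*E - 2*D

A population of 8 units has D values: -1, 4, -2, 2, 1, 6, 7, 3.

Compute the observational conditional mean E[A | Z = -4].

28

Conditioning on Z=-4 selects the 2 unit(s) with D ∈ {6, 7}. Their A values: 26, 30. Mean = 28.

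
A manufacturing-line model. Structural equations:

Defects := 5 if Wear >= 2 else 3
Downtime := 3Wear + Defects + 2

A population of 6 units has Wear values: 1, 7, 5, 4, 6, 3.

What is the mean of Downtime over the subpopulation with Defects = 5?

22

E[Downtime|Defects=5] averages over only the 5 units with Defects=5 (Wear = 7, 5, 4, 6, 3): Downtime = 28, 22, 19, 25, 16, mean 22.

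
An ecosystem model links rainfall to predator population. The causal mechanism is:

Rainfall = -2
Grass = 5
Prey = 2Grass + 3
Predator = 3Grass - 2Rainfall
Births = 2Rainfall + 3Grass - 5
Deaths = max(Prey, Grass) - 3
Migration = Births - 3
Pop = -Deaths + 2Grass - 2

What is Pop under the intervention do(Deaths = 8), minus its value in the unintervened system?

Intervening sets Deaths = 8 and removes its equation (Deaths = max(Prey, Grass) - 3).
Pop = -Deaths + 2Grass - 2  [with Deaths=8, Grass=5]  = 0
Without intervention: Prey = 2Grass + 3  [with Grass=5]  = 13; Deaths = max(Prey, Grass) - 3  [with Prey=13, Grass=5]  = 10; Pop = -Deaths + 2Grass - 2  [with Deaths=10, Grass=5]  = -2.
Change = 0 − (-2) = 2.

2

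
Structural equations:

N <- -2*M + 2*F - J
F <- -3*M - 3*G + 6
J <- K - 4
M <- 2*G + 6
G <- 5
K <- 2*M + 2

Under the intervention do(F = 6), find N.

-50

The intervention breaks the incoming arrows to F: F <- -3*M - 3*G + 6 no longer applies, and F = 6.
M = 2*G + 6  [with G=5]  = 16
K = 2*M + 2  [with M=16]  = 34
J = K - 4  [with K=34]  = 30
N = -2*M + 2*F - J  [with M=16, F=6, J=30]  = -50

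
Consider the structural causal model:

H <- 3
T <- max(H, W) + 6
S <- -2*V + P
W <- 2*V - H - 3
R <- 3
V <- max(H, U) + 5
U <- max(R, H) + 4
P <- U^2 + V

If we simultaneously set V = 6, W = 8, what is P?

55

The joint intervention fixes V = 6, W = 8, removing each variable's own equation.
U = max(R, H) + 4  [with R=3, H=3]  = 7
P = U^2 + V  [with U=7, V=6]  = 55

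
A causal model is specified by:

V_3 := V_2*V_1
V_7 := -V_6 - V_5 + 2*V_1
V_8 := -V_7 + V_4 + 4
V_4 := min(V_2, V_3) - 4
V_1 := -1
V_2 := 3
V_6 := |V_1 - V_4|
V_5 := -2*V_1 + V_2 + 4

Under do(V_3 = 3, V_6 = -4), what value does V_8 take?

Setting V_3 = 3, V_6 = -4 by intervention discards those variables' equations.
V_4 = min(V_2, V_3) - 4  [with V_2=3, V_3=3]  = -1
V_5 = -2*V_1 + V_2 + 4  [with V_1=-1, V_2=3]  = 9
V_7 = -V_6 - V_5 + 2*V_1  [with V_6=-4, V_5=9, V_1=-1]  = -7
V_8 = -V_7 + V_4 + 4  [with V_7=-7, V_4=-1]  = 10

10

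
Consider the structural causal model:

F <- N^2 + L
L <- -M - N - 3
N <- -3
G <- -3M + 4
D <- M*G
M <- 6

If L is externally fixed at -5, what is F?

The intervention breaks the incoming arrows to L: L <- -M - N - 3 no longer applies, and L = -5.
F = N^2 + L  [with N=-3, L=-5]  = 4

4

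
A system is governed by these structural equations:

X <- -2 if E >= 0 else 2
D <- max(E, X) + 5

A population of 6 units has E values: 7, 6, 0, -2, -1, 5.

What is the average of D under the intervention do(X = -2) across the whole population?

do(X=-2) breaks X's dependence on E. With X=-2 fixed, D across the units is 12, 11, 5, 3, 4, 10, mean 7.5.

7.5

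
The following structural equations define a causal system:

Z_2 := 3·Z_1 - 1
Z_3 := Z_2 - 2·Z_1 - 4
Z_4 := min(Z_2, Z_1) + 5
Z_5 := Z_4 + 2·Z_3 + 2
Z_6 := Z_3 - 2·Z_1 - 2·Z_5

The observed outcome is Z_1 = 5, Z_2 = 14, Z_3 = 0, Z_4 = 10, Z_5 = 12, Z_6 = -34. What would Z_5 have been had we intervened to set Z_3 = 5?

22

do(Z_3=5) replaces the equation Z_3 := Z_2 - 2·Z_1 - 4 with the constant Z_3 = 5.
Z_2 = 3·Z_1 - 1  [with Z_1=5]  = 14
Z_4 = min(Z_2, Z_1) + 5  [with Z_2=14, Z_1=5]  = 10
Z_5 = Z_4 + 2·Z_3 + 2  [with Z_4=10, Z_3=5]  = 22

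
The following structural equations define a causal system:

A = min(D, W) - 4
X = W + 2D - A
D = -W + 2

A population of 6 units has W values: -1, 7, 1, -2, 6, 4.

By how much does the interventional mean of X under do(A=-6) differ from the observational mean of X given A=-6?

do(A=-6) breaks A's dependence on W. With A=-6 fixed, X across the units is 11, 3, 9, 12, 4, 6, mean 7.5.
Conditioning on A=-6 selects the 2 unit(s) with W ∈ {-2, 4}. Their X values: 12, 6. Mean = 9.
Difference = 7.5 − 9 = -1.5.

-1.5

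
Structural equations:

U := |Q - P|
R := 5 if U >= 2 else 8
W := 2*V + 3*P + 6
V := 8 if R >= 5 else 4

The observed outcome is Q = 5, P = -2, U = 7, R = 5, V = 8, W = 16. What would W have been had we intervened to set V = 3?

6

The intervention breaks the incoming arrows to V: V := 8 if R >= 5 else 4 no longer applies, and V = 3.
W = 2*V + 3*P + 6  [with V=3, P=-2]  = 6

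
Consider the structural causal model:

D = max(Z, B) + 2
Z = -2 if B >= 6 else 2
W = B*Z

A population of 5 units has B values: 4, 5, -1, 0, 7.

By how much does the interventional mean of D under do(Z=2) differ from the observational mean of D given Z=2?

0.75

Every unit gets Z=2 under the intervention. D values become 6, 7, 4, 4, 9; E[D|do(Z=2)] = 6.
Conditioning on Z=2 selects the 4 unit(s) with B ∈ {4, 5, -1, 0}. Their D values: 6, 7, 4, 4. Mean = 5.25.
Difference = 6 − 5.25 = 0.75.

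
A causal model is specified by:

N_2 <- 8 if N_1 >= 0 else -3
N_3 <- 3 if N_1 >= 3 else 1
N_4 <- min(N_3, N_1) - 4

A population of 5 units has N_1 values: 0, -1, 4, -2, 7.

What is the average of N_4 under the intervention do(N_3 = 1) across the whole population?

do(N_3=1) breaks N_3's dependence on N_1. With N_3=1 fixed, N_4 across the units is -4, -5, -3, -6, -3, mean -4.2.

-4.2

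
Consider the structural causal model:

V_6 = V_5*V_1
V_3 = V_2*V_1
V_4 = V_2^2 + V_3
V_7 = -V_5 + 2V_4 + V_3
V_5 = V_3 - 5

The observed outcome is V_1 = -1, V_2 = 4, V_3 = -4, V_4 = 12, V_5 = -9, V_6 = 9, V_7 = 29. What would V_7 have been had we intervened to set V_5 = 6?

Under do(V_5=6), the mechanism V_5 = V_3 - 5 is discarded; V_5 is fixed at 6.
V_3 = V_2*V_1  [with V_2=4, V_1=-1]  = -4
V_4 = V_2^2 + V_3  [with V_2=4, V_3=-4]  = 12
V_7 = -V_5 + 2V_4 + V_3  [with V_5=6, V_4=12, V_3=-4]  = 14

14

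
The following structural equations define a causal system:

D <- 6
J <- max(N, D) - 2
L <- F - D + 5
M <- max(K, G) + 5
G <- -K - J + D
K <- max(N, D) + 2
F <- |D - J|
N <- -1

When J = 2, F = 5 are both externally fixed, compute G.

-4

Under do(J = 2, F = 5), each intervened variable's structural equation is replaced by its fixed value.
K = max(N, D) + 2  [with N=-1, D=6]  = 8
G = -K - J + D  [with K=8, J=2, D=6]  = -4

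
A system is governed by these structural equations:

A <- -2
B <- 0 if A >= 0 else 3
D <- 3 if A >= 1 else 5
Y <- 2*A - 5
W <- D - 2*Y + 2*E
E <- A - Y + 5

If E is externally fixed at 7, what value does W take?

do(E=7) replaces the equation E <- A - Y + 5 with the constant E = 7.
Y = 2*A - 5  [with A=-2]  = -9
D = 3 if A >= 1 else 5  [with A=-2]  = 5
W = D - 2*Y + 2*E  [with D=5, Y=-9, E=7]  = 37

37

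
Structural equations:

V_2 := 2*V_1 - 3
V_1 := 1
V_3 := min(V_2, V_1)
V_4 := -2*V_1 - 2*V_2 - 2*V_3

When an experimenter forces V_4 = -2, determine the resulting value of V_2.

The intervention breaks the incoming arrows to V_4: V_4 := -2*V_1 - 2*V_2 - 2*V_3 no longer applies, and V_4 = -2.
Since V_2 is not a descendant of the intervened variable, it is unaffected.
V_2 = 2*V_1 - 3  [with V_1=1]  = -1

-1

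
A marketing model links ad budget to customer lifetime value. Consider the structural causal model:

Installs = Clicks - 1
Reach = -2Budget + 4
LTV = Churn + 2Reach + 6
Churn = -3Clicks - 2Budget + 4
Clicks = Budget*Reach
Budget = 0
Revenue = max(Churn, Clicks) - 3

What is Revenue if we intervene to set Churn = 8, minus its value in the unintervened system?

4

The intervention breaks the incoming arrows to Churn: Churn = -3Clicks - 2Budget + 4 no longer applies, and Churn = 8.
Reach = -2Budget + 4  [with Budget=0]  = 4
Clicks = Budget*Reach  [with Budget=0, Reach=4]  = 0
Revenue = max(Churn, Clicks) - 3  [with Churn=8, Clicks=0]  = 5
Without intervention: Reach = -2Budget + 4  [with Budget=0]  = 4; Clicks = Budget*Reach  [with Budget=0, Reach=4]  = 0; Churn = -3Clicks - 2Budget + 4  [with Clicks=0, Budget=0]  = 4; Revenue = max(Churn, Clicks) - 3  [with Churn=4, Clicks=0]  = 1.
Change = 5 − 1 = 4.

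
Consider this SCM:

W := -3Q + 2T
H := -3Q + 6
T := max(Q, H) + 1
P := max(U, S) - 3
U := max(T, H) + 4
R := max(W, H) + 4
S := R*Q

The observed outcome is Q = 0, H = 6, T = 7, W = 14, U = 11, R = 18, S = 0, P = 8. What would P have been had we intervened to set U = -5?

do(U=-5) replaces the equation U := max(T, H) + 4 with the constant U = -5.
H = -3Q + 6  [with Q=0]  = 6
T = max(Q, H) + 1  [with Q=0, H=6]  = 7
W = -3Q + 2T  [with Q=0, T=7]  = 14
R = max(W, H) + 4  [with W=14, H=6]  = 18
S = R*Q  [with R=18, Q=0]  = 0
P = max(U, S) - 3  [with U=-5, S=0]  = -3

-3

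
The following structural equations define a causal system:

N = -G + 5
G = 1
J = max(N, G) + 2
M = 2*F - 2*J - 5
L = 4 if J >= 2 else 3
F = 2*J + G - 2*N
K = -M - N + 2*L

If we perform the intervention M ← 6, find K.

Under do(M=6), the mechanism M = 2*F - 2*J - 5 is discarded; M is fixed at 6.
N = -G + 5  [with G=1]  = 4
J = max(N, G) + 2  [with N=4, G=1]  = 6
L = 4 if J >= 2 else 3  [with J=6]  = 4
K = -M - N + 2*L  [with M=6, N=4, L=4]  = -2

-2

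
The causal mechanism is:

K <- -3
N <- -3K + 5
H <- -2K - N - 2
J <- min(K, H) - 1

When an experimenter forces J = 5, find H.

-10

Under do(J=5), the mechanism J <- min(K, H) - 1 is discarded; J is fixed at 5.
Since H is not a descendant of the intervened variable, it is unaffected.
N = -3K + 5  [with K=-3]  = 14
H = -2K - N - 2  [with K=-3, N=14]  = -10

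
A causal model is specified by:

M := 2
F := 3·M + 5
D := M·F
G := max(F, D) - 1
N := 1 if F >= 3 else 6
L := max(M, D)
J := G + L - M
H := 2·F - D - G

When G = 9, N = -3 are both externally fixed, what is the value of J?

Under do(G = 9, N = -3), each intervened variable's structural equation is replaced by its fixed value.
F = 3·M + 5  [with M=2]  = 11
D = M·F  [with M=2, F=11]  = 22
L = max(M, D)  [with M=2, D=22]  = 22
J = G + L - M  [with G=9, L=22, M=2]  = 29

29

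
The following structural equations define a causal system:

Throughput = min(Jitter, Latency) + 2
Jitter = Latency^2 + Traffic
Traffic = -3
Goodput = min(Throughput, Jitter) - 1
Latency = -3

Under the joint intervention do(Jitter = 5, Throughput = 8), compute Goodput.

Setting Jitter = 5, Throughput = 8 by intervention discards those variables' equations.
Goodput = min(Throughput, Jitter) - 1  [with Throughput=8, Jitter=5]  = 4

4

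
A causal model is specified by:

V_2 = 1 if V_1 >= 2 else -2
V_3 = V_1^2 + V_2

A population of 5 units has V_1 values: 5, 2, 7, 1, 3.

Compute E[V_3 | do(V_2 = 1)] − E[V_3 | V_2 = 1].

do(V_2=1) breaks V_2's dependence on V_1. With V_2=1 fixed, V_3 across the units is 26, 5, 50, 2, 10, mean 18.6.
Observing V_2=1 restricts to units where V_2's equation naturally yields 1: V_1 ∈ {5, 2, 7, 3}. In that subpopulation V_3 = 26, 5, 50, 10, mean 22.75.
Difference = 18.6 − 22.75 = -4.15.

-4.15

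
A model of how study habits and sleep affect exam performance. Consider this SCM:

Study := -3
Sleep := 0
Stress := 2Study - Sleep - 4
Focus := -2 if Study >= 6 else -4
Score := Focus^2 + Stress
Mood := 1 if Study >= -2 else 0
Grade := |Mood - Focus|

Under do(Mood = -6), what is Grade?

2

Intervening sets Mood = -6 and removes its equation (Mood := 1 if Study >= -2 else 0).
Focus = -2 if Study >= 6 else -4  [with Study=-3]  = -4
Grade = |Mood - Focus|  [with Mood=-6, Focus=-4]  = 2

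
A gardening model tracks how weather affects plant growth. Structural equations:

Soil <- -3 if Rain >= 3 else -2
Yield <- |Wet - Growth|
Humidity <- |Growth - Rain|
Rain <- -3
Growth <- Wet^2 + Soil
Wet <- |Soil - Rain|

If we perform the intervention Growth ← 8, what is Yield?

Under do(Growth=8), the mechanism Growth <- Wet^2 + Soil is discarded; Growth is fixed at 8.
Soil = -3 if Rain >= 3 else -2  [with Rain=-3]  = -2
Wet = |Soil - Rain|  [with Soil=-2, Rain=-3]  = 1
Yield = |Wet - Growth|  [with Wet=1, Growth=8]  = 7

7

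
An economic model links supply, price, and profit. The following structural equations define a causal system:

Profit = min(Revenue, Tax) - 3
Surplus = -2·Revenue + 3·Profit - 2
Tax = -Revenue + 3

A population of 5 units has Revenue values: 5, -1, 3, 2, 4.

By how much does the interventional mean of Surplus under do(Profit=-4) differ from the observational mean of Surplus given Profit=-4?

-2.2

do(Profit=-4) breaks Profit's dependence on Revenue. With Profit=-4 fixed, Surplus across the units is -24, -12, -20, -18, -22, mean -19.2.
Conditioning on Profit=-4 selects the 2 unit(s) with Revenue ∈ {-1, 4}. Their Surplus values: -12, -22. Mean = -17.
Difference = -19.2 − (-17) = -2.2.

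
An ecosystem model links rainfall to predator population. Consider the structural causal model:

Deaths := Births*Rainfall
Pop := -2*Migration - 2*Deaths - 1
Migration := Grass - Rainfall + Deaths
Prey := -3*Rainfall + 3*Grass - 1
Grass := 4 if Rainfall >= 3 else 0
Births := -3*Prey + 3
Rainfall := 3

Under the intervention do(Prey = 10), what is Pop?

The intervention breaks the incoming arrows to Prey: Prey := -3*Rainfall + 3*Grass - 1 no longer applies, and Prey = 10.
Grass = 4 if Rainfall >= 3 else 0  [with Rainfall=3]  = 4
Births = -3*Prey + 3  [with Prey=10]  = -27
Deaths = Births*Rainfall  [with Births=-27, Rainfall=3]  = -81
Migration = Grass - Rainfall + Deaths  [with Grass=4, Rainfall=3, Deaths=-81]  = -80
Pop = -2*Migration - 2*Deaths - 1  [with Migration=-80, Deaths=-81]  = 321

321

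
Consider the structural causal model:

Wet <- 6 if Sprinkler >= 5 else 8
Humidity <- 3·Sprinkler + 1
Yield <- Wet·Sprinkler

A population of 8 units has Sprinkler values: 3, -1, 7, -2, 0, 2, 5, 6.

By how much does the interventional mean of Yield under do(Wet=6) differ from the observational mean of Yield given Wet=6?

Under do(Wet=6), Wet's equation is replaced by Wet=6 for every unit. Per-unit Yield: 18, -6, 42, -12, 0, 12, 30, 36. Mean = 15.
Observing Wet=6 restricts to units where Wet's equation naturally yields 6: Sprinkler ∈ {7, 5, 6}. In that subpopulation Yield = 42, 30, 36, mean 36.
Difference = 15 − 36 = -21.

-21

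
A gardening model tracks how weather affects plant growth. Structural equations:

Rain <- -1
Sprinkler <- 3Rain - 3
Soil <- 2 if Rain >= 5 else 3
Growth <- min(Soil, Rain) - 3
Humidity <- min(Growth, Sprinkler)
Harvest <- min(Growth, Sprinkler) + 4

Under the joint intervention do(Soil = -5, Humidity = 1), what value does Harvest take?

-4

Setting Soil = -5, Humidity = 1 by intervention discards those variables' equations.
Sprinkler = 3Rain - 3  [with Rain=-1]  = -6
Growth = min(Soil, Rain) - 3  [with Soil=-5, Rain=-1]  = -8
Harvest = min(Growth, Sprinkler) + 4  [with Growth=-8, Sprinkler=-6]  = -4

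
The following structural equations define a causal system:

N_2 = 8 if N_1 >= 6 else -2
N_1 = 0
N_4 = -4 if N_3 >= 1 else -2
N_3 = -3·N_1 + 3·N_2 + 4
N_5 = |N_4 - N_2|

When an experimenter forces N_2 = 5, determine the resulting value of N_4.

Under do(N_2=5), the mechanism N_2 = 8 if N_1 >= 6 else -2 is discarded; N_2 is fixed at 5.
N_3 = -3·N_1 + 3·N_2 + 4  [with N_1=0, N_2=5]  = 19
N_4 = -4 if N_3 >= 1 else -2  [with N_3=19]  = -4

-4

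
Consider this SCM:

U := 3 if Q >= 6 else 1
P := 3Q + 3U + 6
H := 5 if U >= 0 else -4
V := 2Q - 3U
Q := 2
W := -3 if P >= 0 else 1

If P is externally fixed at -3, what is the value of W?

1

Intervening sets P = -3 and removes its equation (P := 3Q + 3U + 6).
W = -3 if P >= 0 else 1  [with P=-3]  = 1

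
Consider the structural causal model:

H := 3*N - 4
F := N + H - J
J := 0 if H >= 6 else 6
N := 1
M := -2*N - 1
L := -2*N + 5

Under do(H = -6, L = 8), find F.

The joint intervention fixes H = -6, L = 8, removing each variable's own equation.
J = 0 if H >= 6 else 6  [with H=-6]  = 6
F = N + H - J  [with N=1, H=-6, J=6]  = -11

-11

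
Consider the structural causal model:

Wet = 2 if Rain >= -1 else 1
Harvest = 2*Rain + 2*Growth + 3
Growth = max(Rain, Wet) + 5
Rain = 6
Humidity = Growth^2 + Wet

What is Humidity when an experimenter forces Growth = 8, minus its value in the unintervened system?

The intervention breaks the incoming arrows to Growth: Growth = max(Rain, Wet) + 5 no longer applies, and Growth = 8.
Wet = 2 if Rain >= -1 else 1  [with Rain=6]  = 2
Humidity = Growth^2 + Wet  [with Growth=8, Wet=2]  = 66
Without intervention: Wet = 2 if Rain >= -1 else 1  [with Rain=6]  = 2; Growth = max(Rain, Wet) + 5  [with Rain=6, Wet=2]  = 11; Humidity = Growth^2 + Wet  [with Growth=11, Wet=2]  = 123.
Change = 66 − 123 = -57.

-57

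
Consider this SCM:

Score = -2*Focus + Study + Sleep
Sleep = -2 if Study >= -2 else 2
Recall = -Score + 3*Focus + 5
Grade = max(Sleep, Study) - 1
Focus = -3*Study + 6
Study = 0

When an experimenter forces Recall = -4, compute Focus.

do(Recall=-4) replaces the equation Recall = -Score + 3*Focus + 5 with the constant Recall = -4.
Focus is not downstream of the intervention, so its value is determined by the original equations.
Focus = -3*Study + 6  [with Study=0]  = 6

6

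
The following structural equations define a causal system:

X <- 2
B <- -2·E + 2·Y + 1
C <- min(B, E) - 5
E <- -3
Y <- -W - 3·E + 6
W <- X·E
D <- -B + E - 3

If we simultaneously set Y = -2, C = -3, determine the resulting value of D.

The joint intervention fixes Y = -2, C = -3, removing each variable's own equation.
B = -2·E + 2·Y + 1  [with E=-3, Y=-2]  = 3
D = -B + E - 3  [with B=3, E=-3]  = -9

-9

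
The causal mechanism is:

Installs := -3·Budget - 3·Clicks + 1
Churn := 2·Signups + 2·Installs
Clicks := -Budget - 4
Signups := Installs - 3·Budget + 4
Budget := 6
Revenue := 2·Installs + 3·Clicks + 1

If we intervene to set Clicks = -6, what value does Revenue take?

-15

Under do(Clicks=-6), the mechanism Clicks := -Budget - 4 is discarded; Clicks is fixed at -6.
Installs = -3·Budget - 3·Clicks + 1  [with Budget=6, Clicks=-6]  = 1
Revenue = 2·Installs + 3·Clicks + 1  [with Installs=1, Clicks=-6]  = -15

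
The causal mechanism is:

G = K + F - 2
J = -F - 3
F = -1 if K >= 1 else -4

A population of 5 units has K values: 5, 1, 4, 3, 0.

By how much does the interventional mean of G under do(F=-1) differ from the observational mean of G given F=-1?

-0.65

Under do(F=-1), F's equation is replaced by F=-1 for every unit. Per-unit G: 2, -2, 1, 0, -3. Mean = -0.4.
Conditioning on F=-1 selects the 4 unit(s) with K ∈ {5, 1, 4, 3}. Their G values: 2, -2, 1, 0. Mean = 0.25.
Difference = -0.4 − 0.25 = -0.65.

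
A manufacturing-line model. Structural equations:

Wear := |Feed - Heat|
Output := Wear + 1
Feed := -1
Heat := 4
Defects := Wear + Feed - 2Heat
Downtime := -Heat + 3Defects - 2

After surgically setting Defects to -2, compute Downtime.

Under do(Defects=-2), the mechanism Defects := Wear + Feed - 2Heat is discarded; Defects is fixed at -2.
Downtime = -Heat + 3Defects - 2  [with Heat=4, Defects=-2]  = -12

-12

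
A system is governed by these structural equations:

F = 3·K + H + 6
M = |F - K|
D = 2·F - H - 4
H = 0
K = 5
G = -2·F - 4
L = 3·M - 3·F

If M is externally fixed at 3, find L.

Intervening sets M = 3 and removes its equation (M = |F - K|).
F = 3·K + H + 6  [with K=5, H=0]  = 21
L = 3·M - 3·F  [with M=3, F=21]  = -54

-54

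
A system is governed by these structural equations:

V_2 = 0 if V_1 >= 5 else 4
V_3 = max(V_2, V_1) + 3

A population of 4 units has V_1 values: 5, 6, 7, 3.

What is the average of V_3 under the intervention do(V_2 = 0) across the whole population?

do(V_2=0) breaks V_2's dependence on V_1. With V_2=0 fixed, V_3 across the units is 8, 9, 10, 6, mean 8.25.

8.25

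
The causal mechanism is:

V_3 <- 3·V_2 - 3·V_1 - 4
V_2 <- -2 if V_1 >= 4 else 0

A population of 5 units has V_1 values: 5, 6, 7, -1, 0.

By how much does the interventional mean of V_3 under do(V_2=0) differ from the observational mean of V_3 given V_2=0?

-11.7

The intervention sets V_2=0 in all 5 units regardless of V_1. Recomputing V_3 per unit gives -19, -22, -25, -1, -4; average -14.2.
Conditioning on V_2=0 selects the 2 unit(s) with V_1 ∈ {-1, 0}. Their V_3 values: -1, -4. Mean = -2.5.
Difference = -14.2 − (-2.5) = -11.7.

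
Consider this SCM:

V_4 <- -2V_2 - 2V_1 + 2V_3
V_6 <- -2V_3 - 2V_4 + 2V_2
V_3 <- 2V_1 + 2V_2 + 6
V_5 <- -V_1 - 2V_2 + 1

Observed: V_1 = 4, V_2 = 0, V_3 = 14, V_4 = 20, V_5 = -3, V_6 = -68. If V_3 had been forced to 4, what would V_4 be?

The intervention breaks the incoming arrows to V_3: V_3 <- 2V_1 + 2V_2 + 6 no longer applies, and V_3 = 4.
V_4 = -2V_2 - 2V_1 + 2V_3  [with V_2=0, V_1=4, V_3=4]  = 0

0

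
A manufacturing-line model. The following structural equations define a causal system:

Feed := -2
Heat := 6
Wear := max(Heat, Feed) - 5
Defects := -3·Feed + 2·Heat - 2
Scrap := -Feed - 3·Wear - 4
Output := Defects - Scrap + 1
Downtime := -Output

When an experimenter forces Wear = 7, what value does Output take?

The intervention breaks the incoming arrows to Wear: Wear := max(Heat, Feed) - 5 no longer applies, and Wear = 7.
Defects = -3·Feed + 2·Heat - 2  [with Feed=-2, Heat=6]  = 16
Scrap = -Feed - 3·Wear - 4  [with Feed=-2, Wear=7]  = -23
Output = Defects - Scrap + 1  [with Defects=16, Scrap=-23]  = 40

40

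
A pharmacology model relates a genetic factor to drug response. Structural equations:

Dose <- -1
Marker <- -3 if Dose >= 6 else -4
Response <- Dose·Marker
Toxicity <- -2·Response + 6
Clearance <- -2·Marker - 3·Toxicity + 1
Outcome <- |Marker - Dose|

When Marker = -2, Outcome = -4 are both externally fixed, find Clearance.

-1

Setting Marker = -2, Outcome = -4 by intervention discards those variables' equations.
Response = Dose·Marker  [with Dose=-1, Marker=-2]  = 2
Toxicity = -2·Response + 6  [with Response=2]  = 2
Clearance = -2·Marker - 3·Toxicity + 1  [with Marker=-2, Toxicity=2]  = -1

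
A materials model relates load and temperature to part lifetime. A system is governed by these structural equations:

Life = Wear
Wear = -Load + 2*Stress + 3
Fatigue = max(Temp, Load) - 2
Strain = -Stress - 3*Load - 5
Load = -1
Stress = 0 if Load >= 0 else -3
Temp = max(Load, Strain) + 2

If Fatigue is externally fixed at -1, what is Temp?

3

do(Fatigue=-1) replaces the equation Fatigue = max(Temp, Load) - 2 with the constant Fatigue = -1.
No directed path runs from Fatigue to Temp, so Temp keeps its natural value.
Stress = 0 if Load >= 0 else -3  [with Load=-1]  = -3
Strain = -Stress - 3*Load - 5  [with Stress=-3, Load=-1]  = 1
Temp = max(Load, Strain) + 2  [with Load=-1, Strain=1]  = 3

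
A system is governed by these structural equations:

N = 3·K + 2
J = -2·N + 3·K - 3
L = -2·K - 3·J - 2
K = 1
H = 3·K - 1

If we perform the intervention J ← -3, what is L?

do(J=-3) replaces the equation J = -2·N + 3·K - 3 with the constant J = -3.
L = -2·K - 3·J - 2  [with K=1, J=-3]  = 5

5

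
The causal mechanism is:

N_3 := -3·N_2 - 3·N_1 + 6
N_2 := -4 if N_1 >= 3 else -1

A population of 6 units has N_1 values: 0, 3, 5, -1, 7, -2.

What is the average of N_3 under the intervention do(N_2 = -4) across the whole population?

Under do(N_2=-4), N_2's equation is replaced by N_2=-4 for every unit. Per-unit N_3: 18, 9, 3, 21, -3, 24. Mean = 12.

12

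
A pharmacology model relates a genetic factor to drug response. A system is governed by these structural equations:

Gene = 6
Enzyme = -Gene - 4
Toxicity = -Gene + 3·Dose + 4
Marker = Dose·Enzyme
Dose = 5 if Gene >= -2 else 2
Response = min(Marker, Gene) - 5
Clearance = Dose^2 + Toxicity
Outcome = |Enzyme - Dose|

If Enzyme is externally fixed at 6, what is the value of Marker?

The intervention breaks the incoming arrows to Enzyme: Enzyme = -Gene - 4 no longer applies, and Enzyme = 6.
Dose = 5 if Gene >= -2 else 2  [with Gene=6]  = 5
Marker = Dose·Enzyme  [with Dose=5, Enzyme=6]  = 30

30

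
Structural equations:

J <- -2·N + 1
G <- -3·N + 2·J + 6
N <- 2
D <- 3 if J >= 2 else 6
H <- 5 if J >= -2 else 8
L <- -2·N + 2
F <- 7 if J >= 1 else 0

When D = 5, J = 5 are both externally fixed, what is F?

Setting D = 5, J = 5 by intervention discards those variables' equations.
F = 7 if J >= 1 else 0  [with J=5]  = 7

7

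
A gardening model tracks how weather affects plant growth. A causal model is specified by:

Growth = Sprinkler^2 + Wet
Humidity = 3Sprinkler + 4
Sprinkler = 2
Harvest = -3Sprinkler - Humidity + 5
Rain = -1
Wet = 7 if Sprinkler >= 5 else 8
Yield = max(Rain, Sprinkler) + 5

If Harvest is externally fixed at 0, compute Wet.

Intervening sets Harvest = 0 and removes its equation (Harvest = -3Sprinkler - Humidity + 5).
Wet is not downstream of the intervention, so its value is determined by the original equations.
Wet = 7 if Sprinkler >= 5 else 8  [with Sprinkler=2]  = 8

8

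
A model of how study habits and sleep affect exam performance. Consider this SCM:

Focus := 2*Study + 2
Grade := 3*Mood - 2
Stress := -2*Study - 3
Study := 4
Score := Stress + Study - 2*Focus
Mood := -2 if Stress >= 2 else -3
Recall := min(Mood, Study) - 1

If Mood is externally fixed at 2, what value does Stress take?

Under do(Mood=2), the mechanism Mood := -2 if Stress >= 2 else -3 is discarded; Mood is fixed at 2.
No directed path runs from Mood to Stress, so Stress keeps its natural value.
Stress = -2*Study - 3  [with Study=4]  = -11

-11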